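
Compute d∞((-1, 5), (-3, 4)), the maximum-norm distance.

max(|x_i - y_i|) = max(|-1 - (-3)|, |5 - 4|) = max(2, 1) = 2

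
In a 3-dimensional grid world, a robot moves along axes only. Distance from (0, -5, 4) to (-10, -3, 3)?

Σ|x_i - y_i| = |0 - (-10)| + |-5 - (-3)| + |4 - 3| = 10 + 2 + 1 = 13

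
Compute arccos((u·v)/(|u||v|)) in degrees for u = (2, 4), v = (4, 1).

With u = (2, 4), v = (4, 1):
u·v = 2·4 + 4·1 = 8 + 4 = 12.
|u| = √(2² + 4²) = √20, |v| = √(4² + 1²) = √17, so |u||v| = √(20·17) = √340.
cos θ = (u·v)/(|u||v|) = 12/√340 ≈ 0.650791
θ = arccos(0.650791) ≈ 49.4°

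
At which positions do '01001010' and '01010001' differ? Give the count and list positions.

Differing positions: 4, 5, 7, 8. Hamming distance = 4.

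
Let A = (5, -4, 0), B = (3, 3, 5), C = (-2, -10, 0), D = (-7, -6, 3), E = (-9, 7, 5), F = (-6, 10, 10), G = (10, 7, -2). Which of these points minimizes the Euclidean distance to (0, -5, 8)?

Distances: d(A) ≈ 9.4868, d(B) ≈ 9.0554, d(C) ≈ 9.6437, d(D) ≈ 8.6603, d(E) ≈ 15.2971, d(F) ≈ 16.2788, d(G) ≈ 18.5472. Nearest: D = (-7, -6, 3) with distance 8.6603.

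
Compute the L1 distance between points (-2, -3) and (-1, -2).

Σ|x_i - y_i| = |-2 - (-1)| + |-3 - (-2)| = 1 + 1 = 2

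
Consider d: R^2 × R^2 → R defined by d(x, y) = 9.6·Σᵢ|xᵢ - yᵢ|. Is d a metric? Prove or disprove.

Yes. The L1 (Manhattan) norm induces a metric on R^2, and multiplying a metric by a positive constant 9.6 > 0 preserves all four axioms: non-negativity (9.6·||x-y|| ≥ 0), identity (9.6·||x-y|| = 0 ⟺ ||x-y|| = 0 ⟺ x = y), symmetry (||x-y|| = ||y-x||), and the triangle inequality (9.6·||x-z|| ≤ 9.6·||x-y|| + 9.6·||y-z||). So d is a metric.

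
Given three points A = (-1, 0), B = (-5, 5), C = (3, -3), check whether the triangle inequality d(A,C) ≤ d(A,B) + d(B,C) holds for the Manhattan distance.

d(A,B) = 4 + 5 = 9, d(B,C) = 8 + 8 = 16, d(A,C) = 4 + 3 = 7.
d(A,C) = 7 ≤ 9 + 16 = 25. Triangle inequality is satisfied.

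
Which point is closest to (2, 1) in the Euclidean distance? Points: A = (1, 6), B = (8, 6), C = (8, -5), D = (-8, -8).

Distances: d(A) ≈ 5.099, d(B) ≈ 7.8102, d(C) ≈ 8.4853, d(D) ≈ 13.4536. Nearest: A = (1, 6) with distance 5.099.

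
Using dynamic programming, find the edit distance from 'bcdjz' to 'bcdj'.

Let D[i][j] be the edit distance between the first i characters of 'bcdjz' and the first j characters of 'bcdj', with D[i][0] = i, D[0][j] = j, and D[i][j] = D[i-1][j-1] if the characters match, else 1 + min(D[i-1][j], D[i][j-1], D[i-1][j-1]). Filling the table (rows: prefixes of 'bcdjz', columns: prefixes of 'bcdj'):
     ε  b  c  d  j
  ε  0  1  2  3  4
  b  1  0  1  2  3
  c  2  1  0  1  2
  d  3  2  1  0  1
  j  4  3  2  1  0
  z  5  4  3  2  1
The bottom-right entry gives D[5][4] = 1, so no sequence of fewer than 1 edit works. Backtracking through the table gives one optimal edit sequence (1 edit):
  bcdjz → bcdj (del z @5)
Edit distance = 1.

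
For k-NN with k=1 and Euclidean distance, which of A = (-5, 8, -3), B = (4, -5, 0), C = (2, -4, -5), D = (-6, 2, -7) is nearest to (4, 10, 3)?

Distances: d(A) = 11, d(B) ≈ 15.2971, d(C) ≈ 16.2481, d(D) ≈ 16.2481. Nearest: A = (-5, 8, -3) with distance 11.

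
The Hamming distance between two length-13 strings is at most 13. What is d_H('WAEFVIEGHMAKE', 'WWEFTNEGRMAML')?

Differing positions: 2, 5, 6, 9, 12, 13. Hamming distance = 6. The maximum possible Hamming distance for length-13 strings is 13, so d_H/13 = 6/13 ≈ 0.4615.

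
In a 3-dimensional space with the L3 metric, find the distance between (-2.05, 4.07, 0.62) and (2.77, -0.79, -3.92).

(Σ|x_i - y_i|^3)^(1/3) = (|-2.05 - 2.77|^3 + |4.07 - (-0.79)|^3 + |0.62 - (-3.92)|^3)^(1/3)
= (4.82^3 + 4.86^3 + 4.54^3)^(1/3) ≈ (111.9802 + 114.7913 + 93.5767)^(1/3) = (320.3482)^(1/3) ≈ 6.8424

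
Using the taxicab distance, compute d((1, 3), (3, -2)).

Σ|x_i - y_i| = |1 - 3| + |3 - (-2)| = 2 + 5 = 7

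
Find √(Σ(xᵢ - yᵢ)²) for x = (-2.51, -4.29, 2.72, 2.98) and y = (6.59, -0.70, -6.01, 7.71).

√(Σ(x_i - y_i)²) = √((-2.51 - 6.59)² + (-4.29 - (-0.7))² + (2.72 - (-6.01))² + (2.98 - 7.71)²)
= √((-9.1)² + (-3.59)² + 8.73² + (-4.73)²) = √(82.81 + 12.8881 + 76.2129 + 22.3729) = √194.2839 ≈ 13.9386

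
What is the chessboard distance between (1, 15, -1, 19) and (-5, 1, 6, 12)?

max(|x_i - y_i|) = max(|1 - (-5)|, |15 - 1|, |-1 - 6|, |19 - 12|) = max(6, 14, 7, 7) = 14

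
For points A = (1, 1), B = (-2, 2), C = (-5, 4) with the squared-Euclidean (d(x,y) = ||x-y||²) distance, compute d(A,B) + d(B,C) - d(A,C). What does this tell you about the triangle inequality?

d(A,B) = 3² + 1² = 10, d(B,C) = 3² + 2² = 13, d(A,C) = 6² + 3² = 45.
d(A,B) + d(B,C) - d(A,C) = 10 + 13 - 45 = 23 - 45 = -22. This is < 0, so the triangle inequality FAILS for these points (squared-Euclidean is not a metric).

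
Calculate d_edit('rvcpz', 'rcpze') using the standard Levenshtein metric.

Let D[i][j] be the edit distance between the first i characters of 'rvcpz' and the first j characters of 'rcpze', with D[i][0] = i, D[0][j] = j, and D[i][j] = D[i-1][j-1] if the characters match, else 1 + min(D[i-1][j], D[i][j-1], D[i-1][j-1]). Filling the table (rows: prefixes of 'rvcpz', columns: prefixes of 'rcpze'):
     ε  r  c  p  z  e
  ε  0  1  2  3  4  5
  r  1  0  1  2  3  4
  v  2  1  1  2  3  4
  c  3  2  1  2  3  4
  p  4  3  2  1  2  3
  z  5  4  3  2  1  2
The bottom-right entry gives D[5][5] = 2, so no sequence of fewer than 2 edits works. Backtracking through the table gives one optimal edit sequence (2 edits):
  rvcpz → rcpz (del v @2)
  rcpz → rcpze (ins e @5)
Edit distance = 2.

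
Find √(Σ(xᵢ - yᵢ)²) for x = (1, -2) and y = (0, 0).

√(Σ(x_i - y_i)²) = √((1 - 0)² + (-2 - 0)²)
= √(1² + (-2)²) = √(1 + 4) = √5 ≈ 2.2361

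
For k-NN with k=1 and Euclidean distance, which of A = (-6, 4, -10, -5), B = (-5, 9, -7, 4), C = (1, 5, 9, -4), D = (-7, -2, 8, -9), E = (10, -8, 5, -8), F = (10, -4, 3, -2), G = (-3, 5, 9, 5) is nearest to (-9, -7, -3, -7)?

Distances: d(A) ≈ 13.5277, d(B) ≈ 20.2237, d(C) ≈ 19.9249, d(D) ≈ 12.4097, d(E) ≈ 20.664, d(F) ≈ 20.7605, d(G) ≈ 21.6333. Nearest: D = (-7, -2, 8, -9) with distance 12.4097.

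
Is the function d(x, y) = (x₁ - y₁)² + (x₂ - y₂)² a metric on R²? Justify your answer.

No. The squared Euclidean distance fails the triangle inequality. Counterexample: x = (0, 0), y = (4, 5), z = (8, 10). d(x,z) = 8² + 10² = 164, but d(x,y) + d(y,z) = (4² + 5²) + (4² + 5²) = 41 + 41 = 82. Since 164 > 82, the triangle inequality is violated. (Note: √d, the ordinary Euclidean distance, IS a metric.)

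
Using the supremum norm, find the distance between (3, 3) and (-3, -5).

max(|x_i - y_i|) = max(|3 - (-3)|, |3 - (-5)|) = max(6, 8) = 8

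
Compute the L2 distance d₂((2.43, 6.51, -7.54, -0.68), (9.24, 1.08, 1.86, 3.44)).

√(Σ(x_i - y_i)²) = √((2.43 - 9.24)² + (6.51 - 1.08)² + (-7.54 - 1.86)² + (-0.68 - 3.44)²)
= √((-6.81)² + 5.43² + (-9.4)² + (-4.12)²) = √(46.3761 + 29.4849 + 88.36 + 16.9744) = √181.1954 ≈ 13.4609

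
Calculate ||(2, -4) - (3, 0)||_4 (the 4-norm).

(Σ|x_i - y_i|^4)^(1/4) = (|2 - 3|^4 + |-4 - 0|^4)^(1/4)
= (1^4 + 4^4)^(1/4) = (1 + 256)^(1/4) = (257)^(1/4) ≈ 4.0039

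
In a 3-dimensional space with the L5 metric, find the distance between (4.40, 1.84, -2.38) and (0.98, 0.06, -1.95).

(Σ|x_i - y_i|^5)^(1/5) = (|4.4 - 0.98|^5 + |1.84 - 0.06|^5 + |-2.38 - (-1.95)|^5)^(1/5)
= (3.42^5 + 1.78^5 + 0.43^5)^(1/5) ≈ (467.8757 + 17.869 + 0.0147)^(1/5) = (485.7594)^(1/5) ≈ 3.4458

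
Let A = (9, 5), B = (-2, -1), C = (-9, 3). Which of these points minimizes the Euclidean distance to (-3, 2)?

Distances: d(A) ≈ 12.3693, d(B) ≈ 3.1623, d(C) ≈ 6.0828. Nearest: B = (-2, -1) with distance 3.1623.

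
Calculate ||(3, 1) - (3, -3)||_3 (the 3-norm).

(Σ|x_i - y_i|^3)^(1/3) = (|3 - 3|^3 + |1 - (-3)|^3)^(1/3)
= (0^3 + 4^3)^(1/3) = (0 + 64)^(1/3) = (64)^(1/3) = 4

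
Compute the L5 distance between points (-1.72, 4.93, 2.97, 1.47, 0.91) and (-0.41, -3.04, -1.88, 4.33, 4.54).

(Σ|x_i - y_i|^5)^(1/5) = (|-1.72 - (-0.41)|^5 + |4.93 - (-3.04)|^5 + |2.97 - (-1.88)|^5 + |1.47 - 4.33|^5 + |0.91 - 4.54|^5)^(1/5)
= (1.31^5 + 7.97^5 + 4.85^5 + 2.86^5 + 3.63^5)^(1/5) ≈ (3.8579 + 32158.1908 + 2683.5438 + 191.3507 + 630.2794)^(1/5) = (35667.2226)^(1/5) ≈ 8.1368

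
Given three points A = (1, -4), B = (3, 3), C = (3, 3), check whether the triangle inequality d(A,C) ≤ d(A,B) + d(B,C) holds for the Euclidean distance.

d(A,B) = √(2² + 7²) = √53 ≈ 7.2801, d(B,C) = √(0² + 0²) = √0 = 0, d(A,C) = √(2² + 7²) = √53 ≈ 7.2801.
d(A,C) ≈ 7.2801 ≤ 7.2801 + 0 = 7.2801. Triangle inequality is satisfied.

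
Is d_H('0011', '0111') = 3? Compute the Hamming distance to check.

Differing positions: 2. Hamming distance = 1, so the claim that d_H = 3 is false.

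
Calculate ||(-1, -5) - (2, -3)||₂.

√(Σ(x_i - y_i)²) = √((-1 - 2)² + (-5 - (-3))²)
= √((-3)² + (-2)²) = √(9 + 4) = √13 ≈ 3.6056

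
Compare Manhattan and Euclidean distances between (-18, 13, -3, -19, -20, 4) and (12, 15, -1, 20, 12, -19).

L1 = |-18 - 12| + |13 - 15| + |-3 - (-1)| + |-19 - 20| + |-20 - 12| + |4 - (-19)| = 30 + 2 + 2 + 39 + 32 + 23 = 128
L2 = √(30² + 2² + 2² + 39² + 32² + 23²) = √3982 ≈ 63.1031
L1 ≥ L2 always (equality iff movement is along one axis); L1 > L2 here.
Ratio L1/L2 = 128/√3982 ≈ 2.0284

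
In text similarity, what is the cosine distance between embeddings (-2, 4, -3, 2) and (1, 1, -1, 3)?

With u = (-2, 4, -3, 2), v = (1, 1, -1, 3):
u·v = (-2)·1 + 4·1 + (-3)·(-1) + 2·3 = (-2) + 4 + 3 + 6 = 11.
|u| = √((-2)² + 4² + (-3)² + 2²) = √33, |v| = √(1² + 1² + (-1)² + 3²) = √12, so |u||v| = √(33·12) = √396.
cos θ = (u·v)/(|u||v|) = 11/√396 ≈ 0.5528
Cosine distance = 1 - cos θ ≈ 1 - 0.5528 = 0.4472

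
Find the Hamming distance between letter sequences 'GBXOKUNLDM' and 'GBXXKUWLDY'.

Differing positions: 4, 7, 10. Hamming distance = 3.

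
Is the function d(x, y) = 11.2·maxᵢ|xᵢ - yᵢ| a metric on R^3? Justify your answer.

Yes. The L∞ (Chebyshev) norm induces a metric on R^3, and multiplying a metric by a positive constant 11.2 > 0 preserves all four axioms: non-negativity (11.2·||x-y|| ≥ 0), identity (11.2·||x-y|| = 0 ⟺ ||x-y|| = 0 ⟺ x = y), symmetry (||x-y|| = ||y-x||), and the triangle inequality (11.2·||x-z|| ≤ 11.2·||x-y|| + 11.2·||y-z||). So d is a metric.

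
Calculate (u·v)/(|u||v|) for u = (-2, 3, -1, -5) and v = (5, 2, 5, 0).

With u = (-2, 3, -1, -5), v = (5, 2, 5, 0):
u·v = (-2)·5 + 3·2 + (-1)·5 + (-5)·0 = (-10) + 6 + (-5) + 0 = -9.
|u| = √((-2)² + 3² + (-1)² + (-5)²) = √39, |v| = √(5² + 2² + 5² + 0²) = √54, so |u||v| = √(39·54) = √2106.
cos θ = (u·v)/(|u||v|) = -9/√2106 ≈ -0.1961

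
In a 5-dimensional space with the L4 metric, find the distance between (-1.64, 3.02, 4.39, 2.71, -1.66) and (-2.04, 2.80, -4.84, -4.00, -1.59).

(Σ|x_i - y_i|^4)^(1/4) = (|-1.64 - (-2.04)|^4 + |3.02 - 2.8|^4 + |4.39 - (-4.84)|^4 + |2.71 - (-4)|^4 + |-1.66 - (-1.59)|^4)^(1/4)
= (0.4^4 + 0.22^4 + 9.23^4 + 6.71^4 + 0.07^4)^(1/4) ≈ (0.0256 + 0.0023 + 7257.8302 + 2027.1696 + 0)^(1/4) = (9285.0277)^(1/4) ≈ 9.8163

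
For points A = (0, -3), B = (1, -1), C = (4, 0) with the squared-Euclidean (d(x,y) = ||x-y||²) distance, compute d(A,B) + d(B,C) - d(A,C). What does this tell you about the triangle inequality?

d(A,B) = 1² + 2² = 5, d(B,C) = 3² + 1² = 10, d(A,C) = 4² + 3² = 25.
d(A,B) + d(B,C) - d(A,C) = 5 + 10 - 25 = 15 - 25 = -10. This is < 0, so the triangle inequality FAILS for these points (squared-Euclidean is not a metric).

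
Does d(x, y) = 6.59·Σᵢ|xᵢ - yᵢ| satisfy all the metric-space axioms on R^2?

Yes. The L1 (Manhattan) norm induces a metric on R^2, and multiplying a metric by a positive constant 6.59 > 0 preserves all four axioms: non-negativity (6.59·||x-y|| ≥ 0), identity (6.59·||x-y|| = 0 ⟺ ||x-y|| = 0 ⟺ x = y), symmetry (||x-y|| = ||y-x||), and the triangle inequality (6.59·||x-z|| ≤ 6.59·||x-y|| + 6.59·||y-z||). So d is a metric.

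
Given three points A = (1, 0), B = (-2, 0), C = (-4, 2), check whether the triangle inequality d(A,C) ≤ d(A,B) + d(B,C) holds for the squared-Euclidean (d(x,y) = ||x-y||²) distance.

d(A,B) = 3² + 0² = 9, d(B,C) = 2² + 2² = 8, d(A,C) = 5² + 2² = 29.
d(A,C) = 29 > 9 + 8 = 17. Triangle inequality is VIOLATED. (Squared-Euclidean is not a metric — this is a counterexample.)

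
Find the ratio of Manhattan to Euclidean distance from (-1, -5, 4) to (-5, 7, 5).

L1 = |-1 - (-5)| + |-5 - 7| + |4 - 5| = 4 + 12 + 1 = 17
L2 = √(4² + 12² + 1²) = √161 ≈ 12.6886
L1 ≥ L2 always (equality iff movement is along one axis); L1 > L2 here.
Ratio L1/L2 = 17/√161 ≈ 1.3398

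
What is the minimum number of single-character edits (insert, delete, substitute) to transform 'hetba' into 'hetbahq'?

Let D[i][j] be the edit distance between the first i characters of 'hetba' and the first j characters of 'hetbahq', with D[i][0] = i, D[0][j] = j, and D[i][j] = D[i-1][j-1] if the characters match, else 1 + min(D[i-1][j], D[i][j-1], D[i-1][j-1]). Filling the table (rows: prefixes of 'hetba', columns: prefixes of 'hetbahq'):
     ε  h  e  t  b  a  h  q
  ε  0  1  2  3  4  5  6  7
  h  1  0  1  2  3  4  5  6
  e  2  1  0  1  2  3  4  5
  t  3  2  1  0  1  2  3  4
  b  4  3  2  1  0  1  2  3
  a  5  4  3  2  1  0  1  2
The bottom-right entry gives D[5][7] = 2, so no sequence of fewer than 2 edits works. Backtracking through the table gives one optimal edit sequence (2 edits):
  hetba → hetbah (ins h @6)
  hetbah → hetbahq (ins q @7)
Edit distance = 2.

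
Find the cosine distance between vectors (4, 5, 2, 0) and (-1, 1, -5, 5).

With u = (4, 5, 2, 0), v = (-1, 1, -5, 5):
u·v = 4·(-1) + 5·1 + 2·(-5) + 0·5 = (-4) + 5 + (-10) + 0 = -9.
|u| = √(4² + 5² + 2² + 0²) = √45, |v| = √((-1)² + 1² + (-5)² + 5²) = √52, so |u||v| = √(45·52) = √2340.
cos θ = (u·v)/(|u||v|) = -9/√2340 ≈ -0.1861
Cosine distance = 1 - cos θ ≈ 1 - (-0.1861) = 1.1861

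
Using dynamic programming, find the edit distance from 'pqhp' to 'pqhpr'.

Let D[i][j] be the edit distance between the first i characters of 'pqhp' and the first j characters of 'pqhpr', with D[i][0] = i, D[0][j] = j, and D[i][j] = D[i-1][j-1] if the characters match, else 1 + min(D[i-1][j], D[i][j-1], D[i-1][j-1]). Filling the table (rows: prefixes of 'pqhp', columns: prefixes of 'pqhpr'):
     ε  p  q  h  p  r
  ε  0  1  2  3  4  5
  p  1  0  1  2  3  4
  q  2  1  0  1  2  3
  h  3  2  1  0  1  2
  p  4  3  2  1  0  1
The bottom-right entry gives D[4][5] = 1, so no sequence of fewer than 1 edit works. Backtracking through the table gives one optimal edit sequence (1 edit):
  pqhp → pqhpr (ins r @5)
Edit distance = 1.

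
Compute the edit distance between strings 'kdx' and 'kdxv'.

Let D[i][j] be the edit distance between the first i characters of 'kdx' and the first j characters of 'kdxv', with D[i][0] = i, D[0][j] = j, and D[i][j] = D[i-1][j-1] if the characters match, else 1 + min(D[i-1][j], D[i][j-1], D[i-1][j-1]). Filling the table (rows: prefixes of 'kdx', columns: prefixes of 'kdxv'):
     ε  k  d  x  v
  ε  0  1  2  3  4
  k  1  0  1  2  3
  d  2  1  0  1  2
  x  3  2  1  0  1
The bottom-right entry gives D[3][4] = 1, so no sequence of fewer than 1 edit works. Backtracking through the table gives one optimal edit sequence (1 edit):
  kdx → kdxv (ins v @4)
Edit distance = 1.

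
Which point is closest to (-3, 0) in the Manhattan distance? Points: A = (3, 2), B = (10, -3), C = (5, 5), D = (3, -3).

Distances: d(A) = 8, d(B) = 16, d(C) = 13, d(D) = 9. Nearest: A = (3, 2) with distance 8.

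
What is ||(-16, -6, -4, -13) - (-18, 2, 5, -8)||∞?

max(|x_i - y_i|) = max(|-16 - (-18)|, |-6 - 2|, |-4 - 5|, |-13 - (-8)|) = max(2, 8, 9, 5) = 9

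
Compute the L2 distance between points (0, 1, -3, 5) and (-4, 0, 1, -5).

(Σ|x_i - y_i|^2)^(1/2) = (|0 - (-4)|^2 + |1 - 0|^2 + |-3 - 1|^2 + |5 - (-5)|^2)^(1/2)
= (4^2 + 1^2 + 4^2 + 10^2)^(1/2) = (16 + 1 + 16 + 100)^(1/2) = (133)^(1/2) ≈ 11.5326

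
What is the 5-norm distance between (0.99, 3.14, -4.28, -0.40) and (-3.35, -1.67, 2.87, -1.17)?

(Σ|x_i - y_i|^5)^(1/5) = (|0.99 - (-3.35)|^5 + |3.14 - (-1.67)|^5 + |-4.28 - 2.87|^5 + |-0.4 - (-1.17)|^5)^(1/5)
= (4.34^5 + 4.81^5 + 7.15^5 + 0.77^5)^(1/5) ≈ (1539.7445 + 2574.6926 + 18686.5965 + 0.2707)^(1/5) = (22801.3043)^(1/5) ≈ 7.4403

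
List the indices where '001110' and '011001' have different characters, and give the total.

Differing positions: 2, 4, 5, 6. Hamming distance = 4.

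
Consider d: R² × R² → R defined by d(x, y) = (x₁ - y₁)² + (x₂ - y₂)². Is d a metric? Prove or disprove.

No. The squared Euclidean distance fails the triangle inequality. Counterexample: x = (0, 0), y = (3, 2), z = (6, 4). d(x,z) = 6² + 4² = 52, but d(x,y) + d(y,z) = (3² + 2²) + (3² + 2²) = 13 + 13 = 26. Since 52 > 26, the triangle inequality is violated. (Note: √d, the ordinary Euclidean distance, IS a metric.)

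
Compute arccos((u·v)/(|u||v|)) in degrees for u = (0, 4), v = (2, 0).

With u = (0, 4), v = (2, 0):
u·v = 0·2 + 4·0 = 0 + 0 = 0.
|u| = √(0² + 4²) = √16, |v| = √(2² + 0²) = √4, so |u||v| = √(16·4) = √64 = 8.
cos θ = (u·v)/(|u||v|) = 0/8 = 0 (the vectors are orthogonal)
θ = arccos(0) = 90°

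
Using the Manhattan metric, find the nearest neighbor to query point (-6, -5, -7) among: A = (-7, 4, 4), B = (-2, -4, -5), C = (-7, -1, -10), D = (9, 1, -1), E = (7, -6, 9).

Distances: d(A) = 21, d(B) = 7, d(C) = 8, d(D) = 27, d(E) = 30. Nearest: B = (-2, -4, -5) with distance 7.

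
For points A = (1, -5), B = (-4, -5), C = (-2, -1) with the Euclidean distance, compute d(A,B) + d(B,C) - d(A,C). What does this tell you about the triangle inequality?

d(A,B) = √(5² + 0²) = √25 = 5, d(B,C) = √(2² + 4²) = √20 ≈ 4.4721, d(A,C) = √(3² + 4²) = √25 = 5.
d(A,B) + d(B,C) - d(A,C) = 5 + 4.4721 - 5 = 9.4721 - 5 = 4.4721 (to 4 decimal places). This is ≥ 0, so the triangle inequality holds for these points.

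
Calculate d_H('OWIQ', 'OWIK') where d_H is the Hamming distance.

Differing positions: 4. Hamming distance = 1.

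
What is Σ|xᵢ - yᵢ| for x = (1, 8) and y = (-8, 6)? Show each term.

Σ|x_i - y_i| = |1 - (-8)| + |8 - 6| = 9 + 2 = 11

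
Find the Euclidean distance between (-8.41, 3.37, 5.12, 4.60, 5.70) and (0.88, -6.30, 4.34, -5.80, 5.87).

√(Σ(x_i - y_i)²) = √((-8.41 - 0.88)² + (3.37 - (-6.3))² + (5.12 - 4.34)² + (4.6 - (-5.8))² + (5.7 - 5.87)²)
= √((-9.29)² + 9.67² + 0.78² + 10.4² + (-0.17)²) = √(86.3041 + 93.5089 + 0.6084 + 108.16 + 0.0289) = √288.6103 ≈ 16.9885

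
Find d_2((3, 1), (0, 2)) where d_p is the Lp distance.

(Σ|x_i - y_i|^2)^(1/2) = (|3 - 0|^2 + |1 - 2|^2)^(1/2)
= (3^2 + 1^2)^(1/2) = (9 + 1)^(1/2) = (10)^(1/2) ≈ 3.1623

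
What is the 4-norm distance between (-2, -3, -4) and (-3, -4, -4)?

(Σ|x_i - y_i|^4)^(1/4) = (|-2 - (-3)|^4 + |-3 - (-4)|^4 + |-4 - (-4)|^4)^(1/4)
= (1^4 + 1^4 + 0^4)^(1/4) = (1 + 1 + 0)^(1/4) = (2)^(1/4) ≈ 1.1892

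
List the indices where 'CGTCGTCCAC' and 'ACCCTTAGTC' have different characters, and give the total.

Differing positions: 1, 2, 3, 5, 7, 8, 9. Hamming distance = 7.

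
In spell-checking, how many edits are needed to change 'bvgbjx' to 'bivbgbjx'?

Let D[i][j] be the edit distance between the first i characters of 'bvgbjx' and the first j characters of 'bivbgbjx', with D[i][0] = i, D[0][j] = j, and D[i][j] = D[i-1][j-1] if the characters match, else 1 + min(D[i-1][j], D[i][j-1], D[i-1][j-1]). Filling the table (rows: prefixes of 'bvgbjx', columns: prefixes of 'bivbgbjx'):
     ε  b  i  v  b  g  b  j  x
  ε  0  1  2  3  4  5  6  7  8
  b  1  0  1  2  3  4  5  6  7
  v  2  1  1  1  2  3  4  5  6
  g  3  2  2  2  2  2  3  4  5
  b  4  3  3  3  2  3  2  3  4
  j  5  4  4  4  3  3  3  2  3
  x  6  5  5  5  4  4  4  3  2
The bottom-right entry gives D[6][8] = 2, so no sequence of fewer than 2 edits works. Backtracking through the table gives one optimal edit sequence (2 edits):
  bvgbjx → bivgbjx (ins i @2)
  bivgbjx → bivbgbjx (ins b @4)
Edit distance = 2.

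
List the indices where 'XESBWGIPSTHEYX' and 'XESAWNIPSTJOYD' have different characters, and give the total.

Differing positions: 4, 6, 11, 12, 14. Hamming distance = 5.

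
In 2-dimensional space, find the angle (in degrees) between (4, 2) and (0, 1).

With u = (4, 2), v = (0, 1):
u·v = 4·0 + 2·1 = 0 + 2 = 2.
|u| = √(4² + 2²) = √20, |v| = √(0² + 1²) = √1, so |u||v| = √(20·1) = √20.
cos θ = (u·v)/(|u||v|) = 2/√20 ≈ 0.447214
θ = arccos(0.447214) ≈ 63.43°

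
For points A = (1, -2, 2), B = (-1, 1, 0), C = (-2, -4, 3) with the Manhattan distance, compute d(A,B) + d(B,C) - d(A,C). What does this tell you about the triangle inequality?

d(A,B) = 2 + 3 + 2 = 7, d(B,C) = 1 + 5 + 3 = 9, d(A,C) = 3 + 2 + 1 = 6.
d(A,B) + d(B,C) - d(A,C) = 7 + 9 - 6 = 16 - 6 = 10. This is ≥ 0, so the triangle inequality holds for these points.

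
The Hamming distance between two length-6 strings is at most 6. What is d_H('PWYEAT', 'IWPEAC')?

Differing positions: 1, 3, 6. Hamming distance = 3. The maximum possible Hamming distance for length-6 strings is 6, so d_H/6 = 3/6 = 0.5.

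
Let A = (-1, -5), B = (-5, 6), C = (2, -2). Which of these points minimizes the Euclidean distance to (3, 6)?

Distances: d(A) ≈ 11.7047, d(B) = 8, d(C) ≈ 8.0623. Nearest: B = (-5, 6) with distance 8.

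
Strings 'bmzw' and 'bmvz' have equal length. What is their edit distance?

Let D[i][j] be the edit distance between the first i characters of 'bmzw' and the first j characters of 'bmvz', with D[i][0] = i, D[0][j] = j, and D[i][j] = D[i-1][j-1] if the characters match, else 1 + min(D[i-1][j], D[i][j-1], D[i-1][j-1]). Filling the table (rows: prefixes of 'bmzw', columns: prefixes of 'bmvz'):
     ε  b  m  v  z
  ε  0  1  2  3  4
  b  1  0  1  2  3
  m  2  1  0  1  2
  z  3  2  1  1  1
  w  4  3  2  2  2
The bottom-right entry gives D[4][4] = 2, so no sequence of fewer than 2 edits works. Backtracking through the table gives one optimal edit sequence (2 edits):
  bmzw → bmvw (sub z→v @3)
  bmvw → bmvz (sub w→z @4)
Edit distance = 2.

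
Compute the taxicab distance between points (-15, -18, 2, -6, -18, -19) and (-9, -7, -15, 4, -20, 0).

Σ|x_i - y_i| = |-15 - (-9)| + |-18 - (-7)| + |2 - (-15)| + |-6 - 4| + |-18 - (-20)| + |-19 - 0| = 6 + 11 + 17 + 10 + 2 + 19 = 65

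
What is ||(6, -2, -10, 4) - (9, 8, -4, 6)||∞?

max(|x_i - y_i|) = max(|6 - 9|, |-2 - 8|, |-10 - (-4)|, |4 - 6|) = max(3, 10, 6, 2) = 10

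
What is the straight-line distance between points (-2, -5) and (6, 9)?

√(Σ(x_i - y_i)²) = √((-2 - 6)² + (-5 - 9)²)
= √((-8)² + (-14)²) = √(64 + 196) = √260 ≈ 16.1245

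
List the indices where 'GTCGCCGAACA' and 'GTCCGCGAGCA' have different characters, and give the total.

Differing positions: 4, 5, 9. Hamming distance = 3.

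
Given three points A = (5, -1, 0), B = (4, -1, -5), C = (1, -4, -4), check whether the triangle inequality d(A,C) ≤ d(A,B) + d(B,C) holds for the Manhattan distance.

d(A,B) = 1 + 0 + 5 = 6, d(B,C) = 3 + 3 + 1 = 7, d(A,C) = 4 + 3 + 4 = 11.
d(A,C) = 11 ≤ 6 + 7 = 13. Triangle inequality is satisfied.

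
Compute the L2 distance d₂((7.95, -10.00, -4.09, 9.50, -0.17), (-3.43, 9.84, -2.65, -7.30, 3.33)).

√(Σ(x_i - y_i)²) = √((7.95 - (-3.43))² + (-10 - 9.84)² + (-4.09 - (-2.65))² + (9.5 - (-7.3))² + (-0.17 - 3.33)²)
= √(11.38² + (-19.84)² + (-1.44)² + 16.8² + (-3.5)²) = √(129.5044 + 393.6256 + 2.0736 + 282.24 + 12.25) = √819.6936 ≈ 28.6303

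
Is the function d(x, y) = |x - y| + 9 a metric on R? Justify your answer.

No. d fails identity of indiscernibles (specifically d(x,x) = 0): d(2, 2) = |2 - 2| + 9 = 0 + 9 = 9 ≠ 0.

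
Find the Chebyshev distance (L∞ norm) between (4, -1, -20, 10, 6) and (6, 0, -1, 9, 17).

max(|x_i - y_i|) = max(|4 - 6|, |-1 - 0|, |-20 - (-1)|, |10 - 9|, |6 - 17|) = max(2, 1, 19, 1, 11) = 19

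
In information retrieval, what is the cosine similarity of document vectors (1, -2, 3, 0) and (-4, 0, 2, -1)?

With u = (1, -2, 3, 0), v = (-4, 0, 2, -1):
u·v = 1·(-4) + (-2)·0 + 3·2 + 0·(-1) = (-4) + 0 + 6 + 0 = 2.
|u| = √(1² + (-2)² + 3² + 0²) = √14, |v| = √((-4)² + 0² + 2² + (-1)²) = √21, so |u||v| = √(14·21) = √294.
cos θ = (u·v)/(|u||v|) = 2/√294 ≈ 0.1166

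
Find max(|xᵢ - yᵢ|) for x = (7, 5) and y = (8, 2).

max(|x_i - y_i|) = max(|7 - 8|, |5 - 2|) = max(1, 3) = 3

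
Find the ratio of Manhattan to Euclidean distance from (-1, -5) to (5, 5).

L1 = |-1 - 5| + |-5 - 5| = 6 + 10 = 16
L2 = √(6² + 10²) = √136 ≈ 11.6619
L1 ≥ L2 always (equality iff movement is along one axis); L1 > L2 here.
Ratio L1/L2 = 16/√136 ≈ 1.372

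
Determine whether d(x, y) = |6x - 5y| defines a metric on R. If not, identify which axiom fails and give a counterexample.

No. d fails symmetry: d(5, 1) = |6·5 - 5·1| = |25| = 25, but d(1, 5) = |6·1 - 5·5| = |-19| = 19. Since 25 ≠ 19, d(x,y) ≠ d(y,x) in general.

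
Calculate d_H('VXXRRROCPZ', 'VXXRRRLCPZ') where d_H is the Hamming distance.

Differing positions: 7. Hamming distance = 1.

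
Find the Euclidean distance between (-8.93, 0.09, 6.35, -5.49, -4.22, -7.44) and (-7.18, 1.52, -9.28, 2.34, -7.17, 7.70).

√(Σ(x_i - y_i)²) = √((-8.93 - (-7.18))² + (0.09 - 1.52)² + (6.35 - (-9.28))² + (-5.49 - 2.34)² + (-4.22 - (-7.17))² + (-7.44 - 7.7)²)
= √((-1.75)² + (-1.43)² + 15.63² + (-7.83)² + 2.95² + (-15.14)²) = √(3.0625 + 2.0449 + 244.2969 + 61.3089 + 8.7025 + 229.2196) = √548.6353 ≈ 23.423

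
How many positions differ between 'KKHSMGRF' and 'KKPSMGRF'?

Differing positions: 3. Hamming distance = 1.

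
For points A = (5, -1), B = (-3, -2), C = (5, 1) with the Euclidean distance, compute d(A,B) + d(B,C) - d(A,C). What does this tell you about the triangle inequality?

d(A,B) = √(8² + 1²) = √65 ≈ 8.0623, d(B,C) = √(8² + 3²) = √73 ≈ 8.544, d(A,C) = √(0² + 2²) = √4 = 2.
d(A,B) + d(B,C) - d(A,C) = 8.0623 + 8.544 - 2 = 16.6063 - 2 = 14.6063 (to 4 decimal places). This is ≥ 0, so the triangle inequality holds for these points.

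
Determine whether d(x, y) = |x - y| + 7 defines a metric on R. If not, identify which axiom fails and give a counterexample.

No. d fails identity of indiscernibles (specifically d(x,x) = 0): d(-1, -1) = |-1 - (-1)| + 7 = 0 + 7 = 7 ≠ 0.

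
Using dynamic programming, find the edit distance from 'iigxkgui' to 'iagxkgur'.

Let D[i][j] be the edit distance between the first i characters of 'iigxkgui' and the first j characters of 'iagxkgur', with D[i][0] = i, D[0][j] = j, and D[i][j] = D[i-1][j-1] if the characters match, else 1 + min(D[i-1][j], D[i][j-1], D[i-1][j-1]). Filling the table (rows: prefixes of 'iigxkgui', columns: prefixes of 'iagxkgur'):
     ε  i  a  g  x  k  g  u  r
  ε  0  1  2  3  4  5  6  7  8
  i  1  0  1  2  3  4  5  6  7
  i  2  1  1  2  3  4  5  6  7
  g  3  2  2  1  2  3  4  5  6
  x  4  3  3  2  1  2  3  4  5
  k  5  4  4  3  2  1  2  3  4
  g  6  5  5  4  3  2  1  2  3
  u  7  6  6  5  4  3  2  1  2
  i  8  7  7  6  5  4  3  2  2
The bottom-right entry gives D[8][8] = 2, so no sequence of fewer than 2 edits works. Backtracking through the table gives one optimal edit sequence (2 edits):
  iigxkgui → iagxkgui (sub i→a @2)
  iagxkgui → iagxkgur (sub i→r @8)
Edit distance = 2.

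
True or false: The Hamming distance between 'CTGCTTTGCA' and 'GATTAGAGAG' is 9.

Differing positions: 1, 2, 3, 4, 5, 6, 7, 9, 10. Hamming distance = 9, so the claim is true.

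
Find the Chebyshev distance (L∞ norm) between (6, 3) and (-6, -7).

max(|x_i - y_i|) = max(|6 - (-6)|, |3 - (-7)|) = max(12, 10) = 12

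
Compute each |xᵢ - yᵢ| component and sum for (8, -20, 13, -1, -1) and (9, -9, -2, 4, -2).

Σ|x_i - y_i| = |8 - 9| + |-20 - (-9)| + |13 - (-2)| + |-1 - 4| + |-1 - (-2)| = 1 + 11 + 15 + 5 + 1 = 33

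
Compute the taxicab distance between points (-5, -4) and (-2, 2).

Σ|x_i - y_i| = |-5 - (-2)| + |-4 - 2| = 3 + 6 = 9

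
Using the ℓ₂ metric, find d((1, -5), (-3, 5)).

√(Σ(x_i - y_i)²) = √((1 - (-3))² + (-5 - 5)²)
= √(4² + (-10)²) = √(16 + 100) = √116 ≈ 10.7703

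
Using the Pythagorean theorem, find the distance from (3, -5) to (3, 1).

√(Σ(x_i - y_i)²) = √((3 - 3)² + (-5 - 1)²)
= √(0² + (-6)²) = √(0 + 36) = √36 = 6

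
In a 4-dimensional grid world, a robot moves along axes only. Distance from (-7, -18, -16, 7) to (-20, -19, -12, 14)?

Σ|x_i - y_i| = |-7 - (-20)| + |-18 - (-19)| + |-16 - (-12)| + |7 - 14| = 13 + 1 + 4 + 7 = 25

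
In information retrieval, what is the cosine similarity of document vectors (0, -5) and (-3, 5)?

With u = (0, -5), v = (-3, 5):
u·v = 0·(-3) + (-5)·5 = 0 + (-25) = -25.
|u| = √(0² + (-5)²) = √25, |v| = √((-3)² + 5²) = √34, so |u||v| = √(25·34) = √850.
cos θ = (u·v)/(|u||v|) = -25/√850 ≈ -0.8575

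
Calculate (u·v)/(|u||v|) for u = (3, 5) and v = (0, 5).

With u = (3, 5), v = (0, 5):
u·v = 3·0 + 5·5 = 0 + 25 = 25.
|u| = √(3² + 5²) = √34, |v| = √(0² + 5²) = √25, so |u||v| = √(34·25) = √850.
cos θ = (u·v)/(|u||v|) = 25/√850 ≈ 0.8575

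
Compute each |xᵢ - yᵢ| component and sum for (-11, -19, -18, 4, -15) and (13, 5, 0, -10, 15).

Σ|x_i - y_i| = |-11 - 13| + |-19 - 5| + |-18 - 0| + |4 - (-10)| + |-15 - 15| = 24 + 24 + 18 + 14 + 30 = 110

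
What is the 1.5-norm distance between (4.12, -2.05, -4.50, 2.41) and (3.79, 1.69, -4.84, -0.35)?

(Σ|x_i - y_i|^1.5)^(1/1.5) = (|4.12 - 3.79|^1.5 + |-2.05 - 1.69|^1.5 + |-4.5 - (-4.84)|^1.5 + |2.41 - (-0.35)|^1.5)^(1/1.5)
= (0.33^1.5 + 3.74^1.5 + 0.34^1.5 + 2.76^1.5)^(1/1.5) ≈ (0.1896 + 7.2328 + 0.1983 + 4.5853)^(1/1.5) = (12.206)^(1/1.5) ≈ 5.3013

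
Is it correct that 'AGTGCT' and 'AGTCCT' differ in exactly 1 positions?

Differing positions: 4. Hamming distance = 1, so the claim is true.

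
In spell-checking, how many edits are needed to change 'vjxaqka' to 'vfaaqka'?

Let D[i][j] be the edit distance between the first i characters of 'vjxaqka' and the first j characters of 'vfaaqka', with D[i][0] = i, D[0][j] = j, and D[i][j] = D[i-1][j-1] if the characters match, else 1 + min(D[i-1][j], D[i][j-1], D[i-1][j-1]). Filling the table (rows: prefixes of 'vjxaqka', columns: prefixes of 'vfaaqka'):
     ε  v  f  a  a  q  k  a
  ε  0  1  2  3  4  5  6  7
  v  1  0  1  2  3  4  5  6
  j  2  1  1  2  3  4  5  6
  x  3  2  2  2  3  4  5  6
  a  4  3  3  2  2  3  4  5
  q  5  4  4  3  3  2  3  4
  k  6  5  5  4  4  3  2  3
  a  7  6  6  5  4  4  3  2
The bottom-right entry gives D[7][7] = 2, so no sequence of fewer than 2 edits works. Backtracking through the table gives one optimal edit sequence (2 edits):
  vjxaqka → vfxaqka (sub j→f @2)
  vfxaqka → vfaaqka (sub x→a @3)
Edit distance = 2.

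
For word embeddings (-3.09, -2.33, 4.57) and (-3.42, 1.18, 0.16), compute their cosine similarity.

With u = (-3.09, -2.33, 4.57), v = (-3.42, 1.18, 0.16):
u·v = (-3.09)·(-3.42) + (-2.33)·1.18 + 4.57·0.16 = 10.5678 + (-2.7494) + 0.7312 = 8.5496.
|u| = √((-3.09)² + (-2.33)² + 4.57²) = √(9.5481 + 5.4289 + 20.8849) = √35.8619, |v| = √((-3.42)² + 1.18² + 0.16²) = √(11.6964 + 1.3924 + 0.0256) = √13.1144.
cos θ = (u·v)/(|u||v|) = 8.5496/(√35.8619·√13.1144) ≈ 0.3942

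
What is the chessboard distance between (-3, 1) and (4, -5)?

max(|x_i - y_i|) = max(|-3 - 4|, |1 - (-5)|) = max(7, 6) = 7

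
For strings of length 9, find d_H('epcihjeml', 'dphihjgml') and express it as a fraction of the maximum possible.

Differing positions: 1, 3, 7. Hamming distance = 3. The maximum possible Hamming distance for length-9 strings is 9, so d_H/9 = 3/9 ≈ 0.3333.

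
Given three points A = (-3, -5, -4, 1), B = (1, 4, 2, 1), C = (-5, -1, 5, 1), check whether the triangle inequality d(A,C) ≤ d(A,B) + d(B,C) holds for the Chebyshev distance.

d(A,B) = max(4, 9, 6, 0) = 9, d(B,C) = max(6, 5, 3, 0) = 6, d(A,C) = max(2, 4, 9, 0) = 9.
d(A,C) = 9 ≤ 9 + 6 = 15. Triangle inequality is satisfied.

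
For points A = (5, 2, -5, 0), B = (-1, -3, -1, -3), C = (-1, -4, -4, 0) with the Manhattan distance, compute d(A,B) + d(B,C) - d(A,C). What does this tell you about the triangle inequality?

d(A,B) = 6 + 5 + 4 + 3 = 18, d(B,C) = 0 + 1 + 3 + 3 = 7, d(A,C) = 6 + 6 + 1 + 0 = 13.
d(A,B) + d(B,C) - d(A,C) = 18 + 7 - 13 = 25 - 13 = 12. This is ≥ 0, so the triangle inequality holds for these points.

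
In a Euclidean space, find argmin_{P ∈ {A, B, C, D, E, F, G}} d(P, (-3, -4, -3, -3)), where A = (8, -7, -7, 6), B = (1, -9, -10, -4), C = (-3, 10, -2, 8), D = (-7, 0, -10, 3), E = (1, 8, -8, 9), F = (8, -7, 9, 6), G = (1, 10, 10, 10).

Distances: d(A) ≈ 15.0665, d(B) ≈ 9.5394, d(C) ≈ 17.8326, d(D) ≈ 10.8167, d(E) ≈ 18.1384, d(F) ≈ 18.8414, d(G) ≈ 23.4521. Nearest: B = (1, -9, -10, -4) with distance 9.5394.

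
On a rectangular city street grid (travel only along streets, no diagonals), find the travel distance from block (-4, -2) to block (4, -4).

Σ|x_i - y_i| = |-4 - 4| + |-2 - (-4)| = 8 + 2 = 10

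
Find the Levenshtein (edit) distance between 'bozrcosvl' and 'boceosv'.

Let D[i][j] be the edit distance between the first i characters of 'bozrcosvl' and the first j characters of 'boceosv', with D[i][0] = i, D[0][j] = j, and D[i][j] = D[i-1][j-1] if the characters match, else 1 + min(D[i-1][j], D[i][j-1], D[i-1][j-1]). Filling the table (rows: prefixes of 'bozrcosvl', columns: prefixes of 'boceosv'):
     ε  b  o  c  e  o  s  v
  ε  0  1  2  3  4  5  6  7
  b  1  0  1  2  3  4  5  6
  o  2  1  0  1  2  3  4  5
  z  3  2  1  1  2  3  4  5
  r  4  3  2  2  2  3  4  5
  c  5  4  3  2  3  3  4  5
  o  6  5  4  3  3  3  4  5
  s  7  6  5  4  4  4  3  4
  v  8  7  6  5  5  5  4  3
  l  9  8  7  6  6  6  5  4
The bottom-right entry gives D[9][7] = 4, so no sequence of fewer than 4 edits works. Backtracking through the table gives one optimal edit sequence (4 edits):
  bozrcosvl → borcosvl (del z @3)
  borcosvl → boccosvl (sub r→c @3)
  boccosvl → boceosvl (sub c→e @4)
  boceosvl → boceosv (del l @8)
Edit distance = 4.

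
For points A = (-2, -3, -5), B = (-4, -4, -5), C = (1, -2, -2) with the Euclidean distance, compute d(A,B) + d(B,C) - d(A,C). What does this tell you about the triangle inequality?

d(A,B) = √(2² + 1² + 0²) = √5 ≈ 2.2361, d(B,C) = √(5² + 2² + 3²) = √38 ≈ 6.1644, d(A,C) = √(3² + 1² + 3²) = √19 ≈ 4.3589.
d(A,B) + d(B,C) - d(A,C) = 2.2361 + 6.1644 - 4.3589 = 8.4005 - 4.3589 = 4.0416 (to 4 decimal places). This is ≥ 0, so the triangle inequality holds for these points.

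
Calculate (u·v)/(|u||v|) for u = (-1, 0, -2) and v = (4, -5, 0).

With u = (-1, 0, -2), v = (4, -5, 0):
u·v = (-1)·4 + 0·(-5) + (-2)·0 = (-4) + 0 + 0 = -4.
|u| = √((-1)² + 0² + (-2)²) = √5, |v| = √(4² + (-5)² + 0²) = √41, so |u||v| = √(5·41) = √205.
cos θ = (u·v)/(|u||v|) = -4/√205 ≈ -0.2794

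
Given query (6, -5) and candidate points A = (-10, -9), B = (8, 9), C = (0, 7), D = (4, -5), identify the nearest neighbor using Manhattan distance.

Distances: d(A) = 20, d(B) = 16, d(C) = 18, d(D) = 2. Nearest: D = (4, -5) with distance 2.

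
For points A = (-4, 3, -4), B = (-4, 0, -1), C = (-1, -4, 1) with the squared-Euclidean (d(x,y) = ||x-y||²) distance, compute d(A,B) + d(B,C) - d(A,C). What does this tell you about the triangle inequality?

d(A,B) = 0² + 3² + 3² = 18, d(B,C) = 3² + 4² + 2² = 29, d(A,C) = 3² + 7² + 5² = 83.
d(A,B) + d(B,C) - d(A,C) = 18 + 29 - 83 = 47 - 83 = -36. This is < 0, so the triangle inequality FAILS for these points (squared-Euclidean is not a metric).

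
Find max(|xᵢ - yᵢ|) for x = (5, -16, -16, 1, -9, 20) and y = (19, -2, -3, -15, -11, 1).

max(|x_i - y_i|) = max(|5 - 19|, |-16 - (-2)|, |-16 - (-3)|, |1 - (-15)|, |-9 - (-11)|, |20 - 1|) = max(14, 14, 13, 16, 2, 19) = 19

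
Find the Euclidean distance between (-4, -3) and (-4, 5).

√(Σ(x_i - y_i)²) = √((-4 - (-4))² + (-3 - 5)²)
= √(0² + (-8)²) = √(0 + 64) = √64 = 8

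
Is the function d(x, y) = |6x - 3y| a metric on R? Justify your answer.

No. d fails symmetry: d(3, 1) = |6·3 - 3·1| = |15| = 15, but d(1, 3) = |6·1 - 3·3| = |-3| = 3. Since 15 ≠ 3, d(x,y) ≠ d(y,x) in general.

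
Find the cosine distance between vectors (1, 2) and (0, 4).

With u = (1, 2), v = (0, 4):
u·v = 1·0 + 2·4 = 0 + 8 = 8.
|u| = √(1² + 2²) = √5, |v| = √(0² + 4²) = √16, so |u||v| = √(5·16) = √80.
cos θ = (u·v)/(|u||v|) = 8/√80 ≈ 0.8944
Cosine distance = 1 - cos θ ≈ 1 - 0.8944 = 0.1056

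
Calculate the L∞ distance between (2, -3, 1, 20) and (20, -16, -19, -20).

max(|x_i - y_i|) = max(|2 - 20|, |-3 - (-16)|, |1 - (-19)|, |20 - (-20)|) = max(18, 13, 20, 40) = 40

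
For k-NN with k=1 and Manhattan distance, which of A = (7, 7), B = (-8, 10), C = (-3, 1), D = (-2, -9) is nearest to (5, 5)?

Distances: d(A) = 4, d(B) = 18, d(C) = 12, d(D) = 21. Nearest: A = (7, 7) with distance 4.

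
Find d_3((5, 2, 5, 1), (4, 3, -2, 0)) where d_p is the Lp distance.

(Σ|x_i - y_i|^3)^(1/3) = (|5 - 4|^3 + |2 - 3|^3 + |5 - (-2)|^3 + |1 - 0|^3)^(1/3)
= (1^3 + 1^3 + 7^3 + 1^3)^(1/3) = (1 + 1 + 343 + 1)^(1/3) = (346)^(1/3) ≈ 7.0203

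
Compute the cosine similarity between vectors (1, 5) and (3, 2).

With u = (1, 5), v = (3, 2):
u·v = 1·3 + 5·2 = 3 + 10 = 13.
|u| = √(1² + 5²) = √26, |v| = √(3² + 2²) = √13, so |u||v| = √(26·13) = √338.
cos θ = (u·v)/(|u||v|) = 13/√338 ≈ 0.7071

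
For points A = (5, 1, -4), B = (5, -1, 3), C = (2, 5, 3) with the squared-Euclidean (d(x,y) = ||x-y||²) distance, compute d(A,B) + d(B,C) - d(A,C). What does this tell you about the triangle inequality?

d(A,B) = 0² + 2² + 7² = 53, d(B,C) = 3² + 6² + 0² = 45, d(A,C) = 3² + 4² + 7² = 74.
d(A,B) + d(B,C) - d(A,C) = 53 + 45 - 74 = 98 - 74 = 24. This is ≥ 0, so the triangle inequality holds for these points.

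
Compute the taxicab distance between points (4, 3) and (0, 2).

Σ|x_i - y_i| = |4 - 0| + |3 - 2| = 4 + 1 = 5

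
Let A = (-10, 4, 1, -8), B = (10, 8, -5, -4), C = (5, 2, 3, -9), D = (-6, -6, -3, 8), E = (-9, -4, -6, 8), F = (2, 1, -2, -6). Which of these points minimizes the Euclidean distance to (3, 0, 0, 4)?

Distances: d(A) ≈ 18.1659, d(B) ≈ 14.2127, d(C) ≈ 13.6382, d(D) ≈ 11.9164, d(E) ≈ 14.5602, d(F) ≈ 10.2956. Nearest: F = (2, 1, -2, -6) with distance 10.2956.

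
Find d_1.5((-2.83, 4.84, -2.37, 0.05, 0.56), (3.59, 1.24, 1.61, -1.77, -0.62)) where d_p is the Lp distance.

(Σ|x_i - y_i|^1.5)^(1/1.5) = (|-2.83 - 3.59|^1.5 + |4.84 - 1.24|^1.5 + |-2.37 - 1.61|^1.5 + |0.05 - (-1.77)|^1.5 + |0.56 - (-0.62)|^1.5)^(1/1.5)
= (6.42^1.5 + 3.6^1.5 + 3.98^1.5 + 1.82^1.5 + 1.18^1.5)^(1/1.5) ≈ (16.2668 + 6.8305 + 7.9401 + 2.4553 + 1.2818)^(1/1.5) = (34.7745)^(1/1.5) ≈ 10.6539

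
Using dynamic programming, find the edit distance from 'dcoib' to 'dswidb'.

Let D[i][j] be the edit distance between the first i characters of 'dcoib' and the first j characters of 'dswidb', with D[i][0] = i, D[0][j] = j, and D[i][j] = D[i-1][j-1] if the characters match, else 1 + min(D[i-1][j], D[i][j-1], D[i-1][j-1]). Filling the table (rows: prefixes of 'dcoib', columns: prefixes of 'dswidb'):
     ε  d  s  w  i  d  b
  ε  0  1  2  3  4  5  6
  d  1  0  1  2  3  4  5
  c  2  1  1  2  3  4  5
  o  3  2  2  2  3  4  5
  i  4  3  3  3  2  3  4
  b  5  4  4  4  3  3  3
The bottom-right entry gives D[5][6] = 3, so no sequence of fewer than 3 edits works. Backtracking through the table gives one optimal edit sequence (3 edits):
  dcoib → dsoib (sub c→s @2)
  dsoib → dswib (sub o→w @3)
  dswib → dswidb (ins d @5)
Edit distance = 3.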